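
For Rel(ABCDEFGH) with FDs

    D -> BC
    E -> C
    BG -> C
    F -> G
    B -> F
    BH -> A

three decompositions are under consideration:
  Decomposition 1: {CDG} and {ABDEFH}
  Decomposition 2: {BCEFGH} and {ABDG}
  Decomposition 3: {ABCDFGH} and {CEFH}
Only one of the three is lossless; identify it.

Decomposition 1

Decomposition 1: common = {D}, closure = {BCDFG} → lossless.
Decomposition 2: common = {BG}, closure = {BCFG} → lossy.
Decomposition 3: common = {CFH}, closure = {CFGH} → lossy.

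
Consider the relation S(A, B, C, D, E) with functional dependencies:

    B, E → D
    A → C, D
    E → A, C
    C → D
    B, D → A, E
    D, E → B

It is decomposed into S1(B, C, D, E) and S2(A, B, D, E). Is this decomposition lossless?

Common attributes: S1 ∩ S2 = {B, D, E}.
Closure of {B, D, E}: E → A, C applies, adding A, C. So (B, D, E)⁺ = {A, B, C, D, E}.
This closure contains every attribute of S1, so S1 ∩ S2 → S1. The join is lossless.

Yes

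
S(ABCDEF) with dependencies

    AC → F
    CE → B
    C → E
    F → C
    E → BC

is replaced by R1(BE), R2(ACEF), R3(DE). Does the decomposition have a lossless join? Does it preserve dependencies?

Lossless test (chase): Rows 1 and 2 agree on E; apply E→BC and equate their BC entries. Rows 1 and 3 agree on E; apply E→BC and equate their BC entries. No row becomes fully distinguished — the join is lossy.
Dependency preservation: CE → B; E → BC are not contained in any single fragment, but the restricted closure of each left-hand side across the fragments still reaches the right-hand side; the remaining FDs each lie inside some fragment. All dependencies are preserved.

lossy but dependency-preserving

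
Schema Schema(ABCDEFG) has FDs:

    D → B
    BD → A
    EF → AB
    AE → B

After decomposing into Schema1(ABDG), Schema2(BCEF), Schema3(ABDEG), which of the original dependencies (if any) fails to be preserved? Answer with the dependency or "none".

Check EF → AB: no single fragment contains all of {ABEF}, and the restricted closure of {EF} across the fragments never reaches {AB}.
D → B is preserved.
BD → A is preserved.
AE → B is preserved.

EF → AB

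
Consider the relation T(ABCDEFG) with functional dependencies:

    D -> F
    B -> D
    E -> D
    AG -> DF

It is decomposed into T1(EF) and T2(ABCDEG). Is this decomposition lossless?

Common attributes: T1 ∩ T2 = {E}.
Closure of {E}: E → D applies, adding D; D → F applies, adding F. So (E)⁺ = {DEF}.
This closure contains every attribute of T1, so T1 ∩ T2 → T1. The join is lossless.

Yes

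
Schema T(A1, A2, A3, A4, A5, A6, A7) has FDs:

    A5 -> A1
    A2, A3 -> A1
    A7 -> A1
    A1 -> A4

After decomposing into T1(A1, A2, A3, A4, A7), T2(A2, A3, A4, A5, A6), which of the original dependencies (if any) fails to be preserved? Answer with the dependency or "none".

Check A5 → A1: no single fragment contains all of {A1, A5}, and the restricted closure of {A5} across the fragments never reaches {A1}.
A2, A3 → A1 is preserved.
A7 → A1 is preserved.
A1 → A4 is preserved.

A5 -> A1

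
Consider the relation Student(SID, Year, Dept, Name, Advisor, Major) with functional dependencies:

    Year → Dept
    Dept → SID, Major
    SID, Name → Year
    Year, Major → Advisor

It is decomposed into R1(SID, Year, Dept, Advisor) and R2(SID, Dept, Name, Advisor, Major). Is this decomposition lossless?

Common attributes: R1 ∩ R2 = {SID, Dept, Advisor}.
Closure of {SID, Dept, Advisor}: Dept → SID, Major applies, adding Major. So (SID, Dept, Advisor)⁺ = {SID, Dept, Advisor, Major}.
The closure contains neither all of R1 = {SID, Year, Dept, Advisor} nor all of R2 = {SID, Dept, Name, Advisor, Major}, so the common attributes are not a superkey of either fragment. The join is lossy.

No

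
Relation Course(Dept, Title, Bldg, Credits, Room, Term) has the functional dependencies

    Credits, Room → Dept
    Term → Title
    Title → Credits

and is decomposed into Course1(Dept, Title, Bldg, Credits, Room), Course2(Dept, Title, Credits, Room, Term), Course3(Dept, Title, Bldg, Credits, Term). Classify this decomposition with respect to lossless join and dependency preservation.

Lossless test (chase): applying each FD to every pair of rows produces no changes in the tableau, so no row becomes fully distinguished — the join is lossy.
Dependency preservation: every FD's attributes lie within a single fragment, so each can be enforced locally — preserved.

lossy but dependency-preserving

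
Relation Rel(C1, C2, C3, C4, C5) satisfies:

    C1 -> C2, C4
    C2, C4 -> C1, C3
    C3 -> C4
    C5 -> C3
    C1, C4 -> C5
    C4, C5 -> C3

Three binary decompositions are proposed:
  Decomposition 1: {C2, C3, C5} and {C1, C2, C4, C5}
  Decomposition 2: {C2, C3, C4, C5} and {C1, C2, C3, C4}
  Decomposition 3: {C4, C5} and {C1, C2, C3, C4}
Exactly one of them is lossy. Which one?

Decomposition 3

Decomposition 1: common = {C2, C5}, closure = {C1, C2, C3, C4, C5} → lossless.
Decomposition 2: common = {C2, C3, C4}, closure = {C1, C2, C3, C4, C5} → lossless.
Decomposition 3: common = {C4}, closure = {C4} → lossy.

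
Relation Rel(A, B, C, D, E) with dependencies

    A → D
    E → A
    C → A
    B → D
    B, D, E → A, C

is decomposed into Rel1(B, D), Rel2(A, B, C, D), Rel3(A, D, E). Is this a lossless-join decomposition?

Chase test. Columns are A, B, C, D, E; row i has aⱼ where attribute j ∈ Reli, else bᵢⱼ.
Initial tableau (one row per fragment):
  row 1: b11 a2 b13 a4 b15
  row 2: a1 a2 a3 a4 b25
  row 3: a1 b32 b33 a4 a5
No row becomes fully distinguished — the join is lossy.

No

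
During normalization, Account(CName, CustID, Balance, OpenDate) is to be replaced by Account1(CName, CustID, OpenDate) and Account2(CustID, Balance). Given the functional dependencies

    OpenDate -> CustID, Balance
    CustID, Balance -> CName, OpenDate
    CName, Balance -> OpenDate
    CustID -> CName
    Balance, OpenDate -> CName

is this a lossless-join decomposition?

Common attributes: Account1 ∩ Account2 = {CustID}.
Closure of {CustID}: CustID → CName applies, adding CName. So (CustID)⁺ = {CName, CustID}.
The closure contains neither all of Account1 = {CName, CustID, OpenDate} nor all of Account2 = {CustID, Balance}, so the common attributes are not a superkey of either fragment. The join is lossy.

No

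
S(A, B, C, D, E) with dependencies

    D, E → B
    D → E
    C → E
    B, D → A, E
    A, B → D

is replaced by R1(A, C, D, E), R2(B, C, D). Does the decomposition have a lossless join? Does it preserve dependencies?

lossless but not dependency-preserving

Lossless test: (C, D)⁺ = {A, B, C, D, E}, which contains all of one fragment — lossless.
Dependency preservation: the restricted closure of {A, B} across the fragments never reaches {D}, so A, B → D cannot be enforced without a join — not preserved.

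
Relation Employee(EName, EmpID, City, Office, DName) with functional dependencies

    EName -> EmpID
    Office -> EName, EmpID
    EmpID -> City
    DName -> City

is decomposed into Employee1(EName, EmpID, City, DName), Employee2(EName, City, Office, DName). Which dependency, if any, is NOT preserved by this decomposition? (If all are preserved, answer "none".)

EName → EmpID lies within Employee1.
Office → EName, EmpID: restricted closure across fragments reaches EName, EmpID.
EmpID → City lies within Employee1.
DName → City lies within Employee1.
Every dependency is enforceable on the fragments, so the decomposition is dependency-preserving.

none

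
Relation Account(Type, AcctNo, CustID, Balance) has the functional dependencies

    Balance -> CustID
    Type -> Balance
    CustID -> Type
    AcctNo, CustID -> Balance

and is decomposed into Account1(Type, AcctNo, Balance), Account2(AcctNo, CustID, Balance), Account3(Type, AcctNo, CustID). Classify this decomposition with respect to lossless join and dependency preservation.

lossless and dependency-preserving

Lossless test (chase): Rows 1 and 2 agree on Balance; apply Balance→CustID and equate their CustID entries. Rows 1 and 3 agree on Type; apply Type→Balance and equate their Balance entries. Rows 1 and 2 agree on CustID; apply CustID→Type and equate their Type entries. Row 1 is now all distinguished symbols — the join is lossless.
Dependency preservation: every FD's attributes lie within a single fragment, so each can be enforced locally — preserved.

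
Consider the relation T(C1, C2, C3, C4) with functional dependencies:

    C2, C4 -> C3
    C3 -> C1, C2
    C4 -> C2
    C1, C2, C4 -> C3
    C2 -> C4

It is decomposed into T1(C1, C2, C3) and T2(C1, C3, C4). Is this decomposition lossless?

Common attributes: T1 ∩ T2 = {C1, C3}.
Closure of {C1, C3}: C3 → C1, C2 applies, adding C2; C2 → C4 applies, adding C4. So (C1, C3)⁺ = {C1, C2, C3, C4}.
This closure contains every attribute of T1, so T1 ∩ T2 → T1. The join is lossless.

Yes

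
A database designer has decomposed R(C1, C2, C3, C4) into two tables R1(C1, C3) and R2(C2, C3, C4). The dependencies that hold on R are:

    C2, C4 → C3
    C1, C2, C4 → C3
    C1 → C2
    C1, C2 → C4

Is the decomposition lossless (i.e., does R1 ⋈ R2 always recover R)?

Common attributes: R1 ∩ R2 = {C3}.
No dependency enlarges {C3}, so (C3)⁺ = {C3}.
The closure contains neither all of R1 = {C1, C3} nor all of R2 = {C2, C3, C4}, so the common attributes are not a superkey of either fragment. The join is lossy.

No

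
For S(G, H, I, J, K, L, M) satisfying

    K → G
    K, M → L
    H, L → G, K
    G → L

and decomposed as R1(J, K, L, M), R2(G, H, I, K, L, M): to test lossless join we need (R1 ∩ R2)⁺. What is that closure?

R1 ∩ R2 = {K, L, M}.
K → G applies, adding G
Closure: {G, K, L, M}.

G, K, L, M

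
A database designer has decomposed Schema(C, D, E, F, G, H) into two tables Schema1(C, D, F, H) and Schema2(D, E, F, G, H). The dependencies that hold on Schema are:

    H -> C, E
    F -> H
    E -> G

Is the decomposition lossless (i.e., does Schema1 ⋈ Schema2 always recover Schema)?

Yes

Common attributes: Schema1 ∩ Schema2 = {D, F, H}.
Closure of {D, F, H}: H → C, E applies, adding C, E; E → G applies, adding G. So (D, F, H)⁺ = {C, D, E, F, G, H}.
This closure contains every attribute of Schema1, so Schema1 ∩ Schema2 → Schema1. The join is lossless.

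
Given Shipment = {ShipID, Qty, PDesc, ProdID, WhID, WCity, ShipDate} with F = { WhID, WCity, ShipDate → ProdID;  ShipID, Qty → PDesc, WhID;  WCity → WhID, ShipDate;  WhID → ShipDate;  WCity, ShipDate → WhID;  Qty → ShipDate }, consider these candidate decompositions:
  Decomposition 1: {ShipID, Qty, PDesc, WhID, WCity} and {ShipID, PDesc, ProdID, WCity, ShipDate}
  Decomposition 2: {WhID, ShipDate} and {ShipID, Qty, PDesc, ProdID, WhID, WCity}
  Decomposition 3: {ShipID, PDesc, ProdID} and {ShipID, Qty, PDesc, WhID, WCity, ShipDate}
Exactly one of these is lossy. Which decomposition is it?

Decomposition 1: common = {ShipID, PDesc, WCity}, closure = {ShipID, PDesc, ProdID, WhID, WCity, ShipDate} → lossless.
Decomposition 2: common = {WhID}, closure = {WhID, ShipDate} → lossless.
Decomposition 3: common = {ShipID, PDesc}, closure = {ShipID, PDesc} → lossy.

Decomposition 3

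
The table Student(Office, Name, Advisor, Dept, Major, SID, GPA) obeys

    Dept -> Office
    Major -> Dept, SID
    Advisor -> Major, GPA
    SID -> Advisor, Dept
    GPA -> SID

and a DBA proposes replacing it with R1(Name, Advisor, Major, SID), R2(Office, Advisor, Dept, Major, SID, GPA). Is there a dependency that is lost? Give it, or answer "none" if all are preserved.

Dept → Office lies within R2.
Major → Dept, SID lies within R2.
Advisor → Major, GPA lies within R2.
SID → Advisor, Dept lies within R2.
GPA → SID lies within R2.
Every dependency is enforceable on the fragments, so the decomposition is dependency-preserving.

none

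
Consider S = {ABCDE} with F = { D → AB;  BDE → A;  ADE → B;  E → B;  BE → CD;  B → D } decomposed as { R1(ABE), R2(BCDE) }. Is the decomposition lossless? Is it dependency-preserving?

Lossless test: (BE)⁺ = {ABCDE}, which contains all of one fragment — lossless.
Dependency preservation: D → AB; BDE → A; ADE → B are not contained in any single fragment, but the restricted closure of each left-hand side across the fragments still reaches the right-hand side; the remaining FDs each lie inside some fragment. All dependencies are preserved.

lossless and dependency-preserving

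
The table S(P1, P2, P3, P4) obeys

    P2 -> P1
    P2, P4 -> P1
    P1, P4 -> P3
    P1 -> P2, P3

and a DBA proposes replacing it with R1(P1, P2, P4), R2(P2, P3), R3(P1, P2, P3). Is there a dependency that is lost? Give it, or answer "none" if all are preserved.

P2 → P1 lies within R1.
P2, P4 → P1 lies within R1.
P1, P4 → P3: restricted closure across fragments reaches P3.
P1 → P2, P3 lies within R3.
Every dependency is enforceable on the fragments, so the decomposition is dependency-preserving.

none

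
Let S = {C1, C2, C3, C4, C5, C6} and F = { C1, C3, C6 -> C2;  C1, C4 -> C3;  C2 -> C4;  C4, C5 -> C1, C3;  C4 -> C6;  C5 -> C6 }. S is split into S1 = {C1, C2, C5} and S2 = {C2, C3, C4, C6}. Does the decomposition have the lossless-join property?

No

Common attributes: S1 ∩ S2 = {C2}.
Closure of {C2}: C2 → C4 applies, adding C4; C4 → C6 applies, adding C6. So (C2)⁺ = {C2, C4, C6}.
The closure contains neither all of S1 = {C1, C2, C5} nor all of S2 = {C2, C3, C4, C6}, so the common attributes are not a superkey of either fragment. The join is lossy.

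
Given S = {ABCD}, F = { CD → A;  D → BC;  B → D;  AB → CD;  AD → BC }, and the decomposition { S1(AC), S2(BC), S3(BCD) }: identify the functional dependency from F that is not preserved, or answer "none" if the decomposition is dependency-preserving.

CD → A

Check CD → A: no single fragment contains all of {ACD}, and the restricted closure of {CD} across the fragments never reaches {A}.
D → BC is preserved.
B → D is preserved.
AB → CD is preserved.
AD → BC is preserved.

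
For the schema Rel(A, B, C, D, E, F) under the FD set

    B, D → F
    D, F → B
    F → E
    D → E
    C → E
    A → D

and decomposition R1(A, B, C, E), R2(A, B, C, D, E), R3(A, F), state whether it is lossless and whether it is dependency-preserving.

Lossless test (chase): Rows 1 and 2 agree on A; apply A→D and equate their D entries. Rows 1 and 3 agree on A; apply A→D and equate their D entries. Rows 1 and 2 agree on B, D; apply B, D→F and equate their F entries. Rows 1 and 3 agree on D; apply D→E and equate their E entries. No row becomes fully distinguished — the join is lossy.
Dependency preservation: the restricted closure of {B, D} across the fragments never reaches {F}, so B, D → F cannot be enforced without a join — not preserved.

lossy and not dependency-preserving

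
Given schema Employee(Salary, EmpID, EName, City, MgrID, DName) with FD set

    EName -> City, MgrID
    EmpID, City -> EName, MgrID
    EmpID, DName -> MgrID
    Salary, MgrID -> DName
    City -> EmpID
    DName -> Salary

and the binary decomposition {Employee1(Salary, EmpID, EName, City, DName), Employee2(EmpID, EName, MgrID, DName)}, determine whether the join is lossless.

Yes

Common attributes: Employee1 ∩ Employee2 = {EmpID, EName, DName}.
Closure of {EmpID, EName, DName}: EName → City, MgrID applies, adding City, MgrID; DName → Salary applies, adding Salary. So (EmpID, EName, DName)⁺ = {Salary, EmpID, EName, City, MgrID, DName}.
This closure contains every attribute of Employee1, so Employee1 ∩ Employee2 → Employee1. The join is lossless.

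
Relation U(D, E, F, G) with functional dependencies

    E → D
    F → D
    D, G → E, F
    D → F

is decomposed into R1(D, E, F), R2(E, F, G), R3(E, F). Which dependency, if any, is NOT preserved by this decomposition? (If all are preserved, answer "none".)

none

E → D lies within R1.
F → D lies within R1.
D, G → E, F: restricted closure across fragments reaches E, F.
D → F lies within R1.
Every dependency is enforceable on the fragments, so the decomposition is dependency-preserving.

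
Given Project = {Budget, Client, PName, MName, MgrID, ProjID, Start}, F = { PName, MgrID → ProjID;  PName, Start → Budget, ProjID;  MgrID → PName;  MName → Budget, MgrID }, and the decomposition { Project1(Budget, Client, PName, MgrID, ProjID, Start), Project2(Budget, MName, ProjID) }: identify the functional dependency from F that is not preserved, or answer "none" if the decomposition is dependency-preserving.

MName → Budget, MgrID

Check MName → Budget, MgrID: no single fragment contains all of {Budget, MName, MgrID}, and the restricted closure of {MName} across the fragments never reaches {Budget, MgrID}.
PName, MgrID → ProjID is preserved.
PName, Start → Budget, ProjID is preserved.
MgrID → PName is preserved.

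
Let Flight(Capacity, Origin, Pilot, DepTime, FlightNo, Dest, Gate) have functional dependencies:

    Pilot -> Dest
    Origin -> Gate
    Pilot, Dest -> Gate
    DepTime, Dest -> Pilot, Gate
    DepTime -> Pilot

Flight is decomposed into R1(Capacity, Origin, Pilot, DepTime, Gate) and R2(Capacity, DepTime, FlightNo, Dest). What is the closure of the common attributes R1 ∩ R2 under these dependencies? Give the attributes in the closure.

R1 ∩ R2 = {Capacity, DepTime}.
DepTime → Pilot applies, adding Pilot
Pilot → Dest applies, adding Dest
Pilot, Dest → Gate applies, adding Gate
Closure: {Capacity, Pilot, DepTime, Dest, Gate}.

Capacity, Pilot, DepTime, Dest, Gate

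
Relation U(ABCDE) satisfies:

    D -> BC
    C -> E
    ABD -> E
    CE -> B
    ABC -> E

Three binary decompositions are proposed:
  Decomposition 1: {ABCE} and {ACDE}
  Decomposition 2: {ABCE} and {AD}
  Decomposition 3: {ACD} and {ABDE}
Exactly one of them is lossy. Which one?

Decomposition 2

Decomposition 1: common = {ACE}, closure = {ABCE} → lossless.
Decomposition 2: common = {A}, closure = {A} → lossy.
Decomposition 3: common = {AD}, closure = {ABCDE} → lossless.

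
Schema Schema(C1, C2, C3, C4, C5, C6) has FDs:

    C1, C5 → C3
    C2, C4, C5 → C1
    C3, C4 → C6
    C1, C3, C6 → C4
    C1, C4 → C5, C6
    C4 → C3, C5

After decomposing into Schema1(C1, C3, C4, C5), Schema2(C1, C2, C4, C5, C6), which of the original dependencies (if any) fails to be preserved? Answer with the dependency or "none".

C1, C3, C6 → C4

Check C1, C3, C6 → C4: no single fragment contains all of {C1, C3, C4, C6}, and the restricted closure of {C1, C3, C6} across the fragments never reaches {C4}.
C1, C5 → C3 is preserved.
C2, C4, C5 → C1 is preserved.
C3, C4 → C6 is preserved.
C1, C4 → C5, C6 is preserved.
C4 → C3, C5 is preserved.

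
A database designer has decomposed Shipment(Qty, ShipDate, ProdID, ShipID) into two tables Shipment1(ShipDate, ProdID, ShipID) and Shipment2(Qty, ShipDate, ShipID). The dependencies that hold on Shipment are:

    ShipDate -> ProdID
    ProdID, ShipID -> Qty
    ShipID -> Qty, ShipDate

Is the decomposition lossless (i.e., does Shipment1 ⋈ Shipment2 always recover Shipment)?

Common attributes: Shipment1 ∩ Shipment2 = {ShipDate, ShipID}.
Closure of {ShipDate, ShipID}: ShipDate → ProdID applies, adding ProdID; ProdID, ShipID → Qty applies, adding Qty. So (ShipDate, ShipID)⁺ = {Qty, ShipDate, ProdID, ShipID}.
This closure contains every attribute of Shipment1, so Shipment1 ∩ Shipment2 → Shipment1. The join is lossless.

Yes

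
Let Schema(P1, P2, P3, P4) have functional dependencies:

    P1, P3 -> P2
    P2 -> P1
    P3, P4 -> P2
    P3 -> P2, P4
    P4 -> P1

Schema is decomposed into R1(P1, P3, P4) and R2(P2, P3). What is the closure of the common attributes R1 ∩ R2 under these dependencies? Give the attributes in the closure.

P1, P2, P3, P4

R1 ∩ R2 = {P3}.
P3 → P2, P4 applies, adding P2, P4
P4 → P1 applies, adding P1
Closure: {P1, P2, P3, P4}.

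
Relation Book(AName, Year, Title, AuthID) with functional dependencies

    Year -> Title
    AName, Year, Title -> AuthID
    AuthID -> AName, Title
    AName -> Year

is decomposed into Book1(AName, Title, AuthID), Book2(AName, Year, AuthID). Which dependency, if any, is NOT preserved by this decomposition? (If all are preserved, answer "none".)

Check Year → Title: no single fragment contains all of {Year, Title}, and the restricted closure of {Year} across the fragments never reaches {Title}.
AName, Year, Title → AuthID is preserved.
AuthID → AName, Title is preserved.
AName → Year is preserved.

Year -> Title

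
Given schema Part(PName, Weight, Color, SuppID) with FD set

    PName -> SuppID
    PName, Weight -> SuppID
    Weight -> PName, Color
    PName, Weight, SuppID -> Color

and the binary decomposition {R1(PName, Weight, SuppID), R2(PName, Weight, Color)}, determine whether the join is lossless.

Common attributes: R1 ∩ R2 = {PName, Weight}.
Closure of {PName, Weight}: PName → SuppID applies, adding SuppID; Weight → PName, Color applies, adding Color. So (PName, Weight)⁺ = {PName, Weight, Color, SuppID}.
This closure contains every attribute of R1, so R1 ∩ R2 → R1. The join is lossless.

Yes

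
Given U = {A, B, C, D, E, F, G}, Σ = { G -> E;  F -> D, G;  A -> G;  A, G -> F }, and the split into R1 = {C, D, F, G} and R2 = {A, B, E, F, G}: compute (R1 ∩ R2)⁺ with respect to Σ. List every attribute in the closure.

R1 ∩ R2 = {F, G}.
G → E applies, adding E
F → D, G applies, adding D
Closure: {D, E, F, G}.

D, E, F, G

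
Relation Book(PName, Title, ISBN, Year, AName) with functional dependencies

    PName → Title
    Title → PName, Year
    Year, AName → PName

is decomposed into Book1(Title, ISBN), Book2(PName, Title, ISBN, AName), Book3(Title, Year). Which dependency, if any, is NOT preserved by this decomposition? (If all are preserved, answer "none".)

Check Year, AName → PName: no single fragment contains all of {PName, Year, AName}, and the restricted closure of {Year, AName} across the fragments never reaches {PName}.
PName → Title is preserved.
Title → PName, Year is preserved.

Year, AName → PName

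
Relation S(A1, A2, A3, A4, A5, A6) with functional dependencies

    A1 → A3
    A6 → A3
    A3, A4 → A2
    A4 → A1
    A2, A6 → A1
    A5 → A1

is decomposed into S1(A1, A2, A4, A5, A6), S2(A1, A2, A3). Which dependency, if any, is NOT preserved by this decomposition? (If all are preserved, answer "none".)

A6 → A3

Check A6 → A3: no single fragment contains all of {A3, A6}, and the restricted closure of {A6} across the fragments never reaches {A3}.
A1 → A3 is preserved.
A3, A4 → A2 is preserved.
A4 → A1 is preserved.
A2, A6 → A1 is preserved.
A5 → A1 is preserved.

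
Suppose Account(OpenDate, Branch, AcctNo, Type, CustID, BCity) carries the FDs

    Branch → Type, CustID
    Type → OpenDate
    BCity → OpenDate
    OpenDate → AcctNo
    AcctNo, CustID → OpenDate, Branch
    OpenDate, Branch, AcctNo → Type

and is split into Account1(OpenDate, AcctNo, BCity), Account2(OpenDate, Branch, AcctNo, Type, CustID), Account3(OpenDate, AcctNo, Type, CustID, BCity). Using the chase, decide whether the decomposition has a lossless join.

Yes

Chase test. Columns are OpenDate, Branch, AcctNo, Type, CustID, BCity; row i has aⱼ where attribute j ∈ Accounti, else bᵢⱼ.
Initial tableau (one row per fragment):
  row 1: a1 b12 a3 b14 b15 a6
  row 2: a1 a2 a3 a4 a5 b26
  row 3: a1 b32 a3 a4 a5 a6
Rows 2 and 3 agree on AcctNo, CustID; apply AcctNo, CustID→OpenDate, Branch and equate their OpenDate, Branch entries.
Row 3 is now all distinguished symbols — the join is lossless.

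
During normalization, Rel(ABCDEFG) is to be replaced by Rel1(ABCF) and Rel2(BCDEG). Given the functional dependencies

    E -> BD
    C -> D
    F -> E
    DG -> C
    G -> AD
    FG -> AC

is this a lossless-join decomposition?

Common attributes: Rel1 ∩ Rel2 = {BC}.
Closure of {BC}: C → D applies, adding D. So (BC)⁺ = {BCD}.
The closure contains neither all of Rel1 = {ABCF} nor all of Rel2 = {BCDEG}, so the common attributes are not a superkey of either fragment. The join is lossy.

No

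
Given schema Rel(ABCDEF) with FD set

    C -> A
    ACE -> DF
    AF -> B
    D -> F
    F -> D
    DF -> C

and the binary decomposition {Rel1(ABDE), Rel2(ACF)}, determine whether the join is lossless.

Common attributes: Rel1 ∩ Rel2 = {A}.
No dependency enlarges {A}, so (A)⁺ = {A}.
The closure contains neither all of Rel1 = {ABDE} nor all of Rel2 = {ACF}, so the common attributes are not a superkey of either fragment. The join is lossy.

No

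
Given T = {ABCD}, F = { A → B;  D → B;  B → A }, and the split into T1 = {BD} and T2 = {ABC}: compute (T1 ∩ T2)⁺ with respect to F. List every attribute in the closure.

AB

T1 ∩ T2 = {B}.
B → A applies, adding A
Closure: {AB}.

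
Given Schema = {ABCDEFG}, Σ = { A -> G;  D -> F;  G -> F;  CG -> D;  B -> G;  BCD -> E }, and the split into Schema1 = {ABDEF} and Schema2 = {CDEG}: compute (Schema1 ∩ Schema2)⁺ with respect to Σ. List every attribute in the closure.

DEF

Schema1 ∩ Schema2 = {DE}.
D → F applies, adding F
Closure: {DEF}.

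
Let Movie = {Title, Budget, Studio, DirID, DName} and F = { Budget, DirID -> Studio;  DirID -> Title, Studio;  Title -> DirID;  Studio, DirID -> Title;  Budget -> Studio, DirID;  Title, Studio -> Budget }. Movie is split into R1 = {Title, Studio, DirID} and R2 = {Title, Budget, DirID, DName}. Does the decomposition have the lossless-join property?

Common attributes: R1 ∩ R2 = {Title, DirID}.
Closure of {Title, DirID}: DirID → Title, Studio applies, adding Studio; Title, Studio → Budget applies, adding Budget. So (Title, DirID)⁺ = {Title, Budget, Studio, DirID}.
This closure contains every attribute of R1, so R1 ∩ R2 → R1. The join is lossless.

Yes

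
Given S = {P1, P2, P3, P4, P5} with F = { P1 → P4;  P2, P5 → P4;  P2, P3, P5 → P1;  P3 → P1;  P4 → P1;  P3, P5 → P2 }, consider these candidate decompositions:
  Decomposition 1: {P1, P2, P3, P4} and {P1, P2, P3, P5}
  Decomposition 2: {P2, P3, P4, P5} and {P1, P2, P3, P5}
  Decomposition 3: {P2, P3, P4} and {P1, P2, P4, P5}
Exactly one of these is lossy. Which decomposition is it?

Decomposition 3

Decomposition 1: common = {P1, P2, P3}, closure = {P1, P2, P3, P4} → lossless.
Decomposition 2: common = {P2, P3, P5}, closure = {P1, P2, P3, P4, P5} → lossless.
Decomposition 3: common = {P2, P4}, closure = {P1, P2, P4} → lossy.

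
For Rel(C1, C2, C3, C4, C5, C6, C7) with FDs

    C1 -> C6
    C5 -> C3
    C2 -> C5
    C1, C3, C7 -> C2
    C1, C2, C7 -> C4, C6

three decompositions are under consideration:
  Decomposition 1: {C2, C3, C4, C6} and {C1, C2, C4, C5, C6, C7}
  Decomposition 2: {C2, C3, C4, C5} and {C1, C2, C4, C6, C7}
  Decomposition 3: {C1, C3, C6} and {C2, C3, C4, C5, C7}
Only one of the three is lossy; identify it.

Decomposition 1: common = {C2, C4, C6}, closure = {C2, C3, C4, C5, C6} → lossless.
Decomposition 2: common = {C2, C4}, closure = {C2, C3, C4, C5} → lossless.
Decomposition 3: common = {C3}, closure = {C3} → lossy.

Decomposition 3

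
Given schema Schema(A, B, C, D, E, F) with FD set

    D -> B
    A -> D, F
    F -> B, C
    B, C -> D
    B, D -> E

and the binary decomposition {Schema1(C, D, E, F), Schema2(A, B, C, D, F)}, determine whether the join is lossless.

Yes

Common attributes: Schema1 ∩ Schema2 = {C, D, F}.
Closure of {C, D, F}: D → B applies, adding B; B, D → E applies, adding E. So (C, D, F)⁺ = {B, C, D, E, F}.
This closure contains every attribute of Schema1, so Schema1 ∩ Schema2 → Schema1. The join is lossless.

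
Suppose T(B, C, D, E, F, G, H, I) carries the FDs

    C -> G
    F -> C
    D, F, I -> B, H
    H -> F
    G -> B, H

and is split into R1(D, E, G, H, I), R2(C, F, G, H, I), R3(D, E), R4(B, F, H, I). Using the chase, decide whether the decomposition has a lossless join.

Chase test. Columns are B, C, D, E, F, G, H, I; row i has aⱼ where attribute j ∈ Ri, else bᵢⱼ.
Initial tableau (one row per fragment):
  row 1: b11 b12 a3 a4 b15 a6 a7 a8
  row 2: b21 a2 b23 b24 a5 a6 a7 a8
  row 3: b31 b32 a3 a4 b35 b36 b37 b38
  row 4: a1 b42 b43 b44 a5 b46 a7 a8
Rows 2 and 4 agree on F; apply F→C and equate their C entries.
Rows 1 and 2 agree on H; apply H→F and equate their F entries.
Rows 1 and 2 agree on G; apply G→B, H and equate their B, H entries.
Rows 2 and 4 agree on C; apply C→G and equate their G entries.
Rows 1 and 2 agree on F; apply F→C and equate their C entries.
Rows 1 and 4 agree on G; apply G→B, H and equate their B, H entries.
Row 1 is now all distinguished symbols — the join is lossless.

Yes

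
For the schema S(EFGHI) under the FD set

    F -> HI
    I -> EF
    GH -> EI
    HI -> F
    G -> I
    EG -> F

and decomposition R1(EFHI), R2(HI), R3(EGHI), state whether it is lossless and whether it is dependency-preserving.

Lossless test (chase): Rows 1 and 2 agree on I; apply I→EF and equate their EF entries. Rows 1 and 3 agree on I; apply I→EF and equate their EF entries. Row 3 is now all distinguished symbols — the join is lossless.
Dependency preservation: EG → F is not contained in any single fragment, but the restricted closure of its left-hand side across the fragments still reaches the right-hand side; the remaining FDs each lie inside some fragment. All dependencies are preserved.

lossless and dependency-preserving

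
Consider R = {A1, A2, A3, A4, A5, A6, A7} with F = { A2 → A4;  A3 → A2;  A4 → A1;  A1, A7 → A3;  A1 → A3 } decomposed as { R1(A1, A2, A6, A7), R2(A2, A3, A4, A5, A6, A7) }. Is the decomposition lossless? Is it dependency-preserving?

Lossless test: (A2, A6, A7)⁺ = {A1, A2, A3, A4, A6, A7}, which contains all of one fragment — lossless.
Dependency preservation: A4 → A1; A1, A7 → A3; A1 → A3 are not contained in any single fragment, but the restricted closure of each left-hand side across the fragments still reaches the right-hand side; the remaining FDs each lie inside some fragment. All dependencies are preserved.

lossless and dependency-preserving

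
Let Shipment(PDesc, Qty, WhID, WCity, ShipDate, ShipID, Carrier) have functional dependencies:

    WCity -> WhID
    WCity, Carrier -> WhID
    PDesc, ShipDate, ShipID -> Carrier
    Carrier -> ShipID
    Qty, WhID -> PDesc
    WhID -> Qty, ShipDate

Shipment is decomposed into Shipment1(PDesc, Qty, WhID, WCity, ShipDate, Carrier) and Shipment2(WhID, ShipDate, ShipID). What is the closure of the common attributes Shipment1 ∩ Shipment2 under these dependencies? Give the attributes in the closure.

PDesc, Qty, WhID, ShipDate

Shipment1 ∩ Shipment2 = {WhID, ShipDate}.
WhID → Qty, ShipDate applies, adding Qty
Qty, WhID → PDesc applies, adding PDesc
Closure: {PDesc, Qty, WhID, ShipDate}.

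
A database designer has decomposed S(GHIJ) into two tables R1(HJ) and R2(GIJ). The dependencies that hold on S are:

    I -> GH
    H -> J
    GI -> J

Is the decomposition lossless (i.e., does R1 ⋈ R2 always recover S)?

No

Common attributes: R1 ∩ R2 = {J}.
No dependency enlarges {J}, so (J)⁺ = {J}.
The closure contains neither all of R1 = {HJ} nor all of R2 = {GIJ}, so the common attributes are not a superkey of either fragment. The join is lossy.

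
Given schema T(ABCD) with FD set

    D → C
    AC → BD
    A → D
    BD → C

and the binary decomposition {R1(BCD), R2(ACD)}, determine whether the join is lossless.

Common attributes: R1 ∩ R2 = {CD}.
No dependency enlarges {CD}, so (CD)⁺ = {CD}.
The closure contains neither all of R1 = {BCD} nor all of R2 = {ACD}, so the common attributes are not a superkey of either fragment. The join is lossy.

No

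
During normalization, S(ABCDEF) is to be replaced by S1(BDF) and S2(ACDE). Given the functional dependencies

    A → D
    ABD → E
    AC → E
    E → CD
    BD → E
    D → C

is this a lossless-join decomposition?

No

Common attributes: S1 ∩ S2 = {D}.
Closure of {D}: D → C applies, adding C. So (D)⁺ = {CD}.
The closure contains neither all of S1 = {BDF} nor all of S2 = {ACDE}, so the common attributes are not a superkey of either fragment. The join is lossy.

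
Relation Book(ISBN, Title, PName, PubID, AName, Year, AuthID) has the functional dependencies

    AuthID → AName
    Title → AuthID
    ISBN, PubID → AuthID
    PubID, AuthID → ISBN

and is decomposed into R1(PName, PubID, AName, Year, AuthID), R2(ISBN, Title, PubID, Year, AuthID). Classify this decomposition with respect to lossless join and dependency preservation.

Lossless test: (PubID, Year, AuthID)⁺ = {ISBN, PubID, AName, Year, AuthID}, which is a superkey of neither fragment — lossy.
Dependency preservation: every FD's attributes lie within a single fragment, so each can be enforced locally — preserved.

lossy but dependency-preserving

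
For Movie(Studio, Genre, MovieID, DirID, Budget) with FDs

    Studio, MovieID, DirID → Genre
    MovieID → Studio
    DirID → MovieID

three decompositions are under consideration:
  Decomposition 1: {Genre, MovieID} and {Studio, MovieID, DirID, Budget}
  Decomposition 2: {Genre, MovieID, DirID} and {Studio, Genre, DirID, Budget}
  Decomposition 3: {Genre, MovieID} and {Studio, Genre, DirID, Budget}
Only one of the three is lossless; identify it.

Decomposition 1: common = {MovieID}, closure = {Studio, MovieID} → lossy.
Decomposition 2: common = {Genre, DirID}, closure = {Studio, Genre, MovieID, DirID} → lossless.
Decomposition 3: common = {Genre}, closure = {Genre} → lossy.

Decomposition 2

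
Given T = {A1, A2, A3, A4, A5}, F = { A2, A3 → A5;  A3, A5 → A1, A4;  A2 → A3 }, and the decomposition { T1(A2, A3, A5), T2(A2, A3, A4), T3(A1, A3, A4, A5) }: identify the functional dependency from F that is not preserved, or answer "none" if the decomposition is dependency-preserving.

none

A2, A3 → A5 lies within T1.
A3, A5 → A1, A4 lies within T3.
A2 → A3 lies within T1.
Every dependency is enforceable on the fragments, so the decomposition is dependency-preserving.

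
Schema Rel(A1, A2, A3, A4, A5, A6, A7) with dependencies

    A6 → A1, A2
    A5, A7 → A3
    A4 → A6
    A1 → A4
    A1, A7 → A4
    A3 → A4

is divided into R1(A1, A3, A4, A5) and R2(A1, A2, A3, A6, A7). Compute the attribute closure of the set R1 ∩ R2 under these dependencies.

A1, A2, A3, A4, A6

R1 ∩ R2 = {A1, A3}.
A1 → A4 applies, adding A4
A4 → A6 applies, adding A6
A6 → A1, A2 applies, adding A2
Closure: {A1, A2, A3, A4, A6}.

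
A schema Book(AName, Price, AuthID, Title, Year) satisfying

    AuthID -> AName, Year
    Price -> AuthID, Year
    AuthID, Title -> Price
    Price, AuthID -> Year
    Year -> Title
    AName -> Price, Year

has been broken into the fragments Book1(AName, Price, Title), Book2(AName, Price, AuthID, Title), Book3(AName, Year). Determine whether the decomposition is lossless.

Yes

Chase test. Columns are AName, Price, AuthID, Title, Year; row i has aⱼ where attribute j ∈ Booki, else bᵢⱼ.
Initial tableau (one row per fragment):
  row 1: a1 a2 b13 a4 b15
  row 2: a1 a2 a3 a4 b25
  row 3: a1 b32 b33 b34 a5
Rows 1 and 2 agree on Price; apply Price→AuthID, Year and equate their AuthID, Year entries.
Rows 1 and 3 agree on AName; apply AName→Price, Year and equate their Price, Year entries.
Rows 1 and 3 agree on Price; apply Price→AuthID, Year and equate their AuthID, Year entries.
Rows 1 and 3 agree on Year; apply Year→Title and equate their Title entries.
Row 1 is now all distinguished symbols — the join is lossless.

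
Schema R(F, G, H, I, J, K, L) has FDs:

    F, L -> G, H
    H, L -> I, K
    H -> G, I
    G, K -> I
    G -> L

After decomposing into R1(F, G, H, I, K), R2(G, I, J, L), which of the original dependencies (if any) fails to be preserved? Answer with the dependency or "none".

Check F, L → G, H: no single fragment contains all of {F, G, H, L}, and the restricted closure of {F, L} across the fragments never reaches {G, H}.
H, L → I, K is preserved.
H → G, I is preserved.
G, K → I is preserved.
G → L is preserved.

F, L -> G, H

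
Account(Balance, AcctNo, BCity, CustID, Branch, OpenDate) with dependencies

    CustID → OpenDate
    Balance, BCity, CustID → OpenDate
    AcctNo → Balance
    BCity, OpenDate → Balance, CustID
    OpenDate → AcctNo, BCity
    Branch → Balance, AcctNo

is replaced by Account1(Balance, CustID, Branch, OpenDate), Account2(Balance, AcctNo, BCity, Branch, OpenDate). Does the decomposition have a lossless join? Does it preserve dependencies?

Lossless test: (Balance, Branch, OpenDate)⁺ = {Balance, AcctNo, BCity, CustID, Branch, OpenDate}, which contains all of one fragment — lossless.
Dependency preservation: Balance, BCity, CustID → OpenDate; BCity, OpenDate → Balance, CustID are not contained in any single fragment, but the restricted closure of each left-hand side across the fragments still reaches the right-hand side; the remaining FDs each lie inside some fragment. All dependencies are preserved.

lossless and dependency-preserving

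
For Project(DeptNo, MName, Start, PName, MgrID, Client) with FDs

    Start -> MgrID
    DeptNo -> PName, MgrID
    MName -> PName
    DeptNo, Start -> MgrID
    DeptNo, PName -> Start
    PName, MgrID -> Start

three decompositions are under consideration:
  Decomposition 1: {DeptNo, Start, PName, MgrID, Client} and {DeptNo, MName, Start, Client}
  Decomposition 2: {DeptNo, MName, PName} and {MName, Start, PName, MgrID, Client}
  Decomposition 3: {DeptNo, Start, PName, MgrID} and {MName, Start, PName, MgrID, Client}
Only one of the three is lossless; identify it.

Decomposition 1: common = {DeptNo, Start, Client}, closure = {DeptNo, Start, PName, MgrID, Client} → lossless.
Decomposition 2: common = {MName, PName}, closure = {MName, PName} → lossy.
Decomposition 3: common = {Start, PName, MgrID}, closure = {Start, PName, MgrID} → lossy.

Decomposition 1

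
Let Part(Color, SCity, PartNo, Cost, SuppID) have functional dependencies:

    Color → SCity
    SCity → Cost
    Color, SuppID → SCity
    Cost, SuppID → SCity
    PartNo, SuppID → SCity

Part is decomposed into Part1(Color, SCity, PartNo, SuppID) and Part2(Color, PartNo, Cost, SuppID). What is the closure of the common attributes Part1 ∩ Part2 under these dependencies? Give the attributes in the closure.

Part1 ∩ Part2 = {Color, PartNo, SuppID}.
Color → SCity applies, adding SCity
SCity → Cost applies, adding Cost
Closure: {Color, SCity, PartNo, Cost, SuppID}.

Color, SCity, PartNo, Cost, SuppID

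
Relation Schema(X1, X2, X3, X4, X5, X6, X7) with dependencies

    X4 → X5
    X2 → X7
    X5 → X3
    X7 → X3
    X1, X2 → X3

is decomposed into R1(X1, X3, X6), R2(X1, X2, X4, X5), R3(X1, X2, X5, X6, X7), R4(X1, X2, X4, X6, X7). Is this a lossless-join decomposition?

Chase test. Columns are X1, X2, X3, X4, X5, X6, X7; row i has aⱼ where attribute j ∈ Ri, else bᵢⱼ.
Initial tableau (one row per fragment):
  row 1: a1 b12 a3 b14 b15 a6 b17
  row 2: a1 a2 b23 a4 a5 b26 b27
  row 3: a1 a2 b33 b34 a5 a6 a7
  row 4: a1 a2 b43 a4 b45 a6 a7
Rows 2 and 4 agree on X4; apply X4→X5 and equate their X5 entries.
Rows 2 and 3 agree on X2; apply X2→X7 and equate their X7 entries.
Rows 2 and 3 agree on X5; apply X5→X3 and equate their X3 entries.
Rows 2 and 4 agree on X5; apply X5→X3 and equate their X3 entries.
No row becomes fully distinguished — the join is lossy.

No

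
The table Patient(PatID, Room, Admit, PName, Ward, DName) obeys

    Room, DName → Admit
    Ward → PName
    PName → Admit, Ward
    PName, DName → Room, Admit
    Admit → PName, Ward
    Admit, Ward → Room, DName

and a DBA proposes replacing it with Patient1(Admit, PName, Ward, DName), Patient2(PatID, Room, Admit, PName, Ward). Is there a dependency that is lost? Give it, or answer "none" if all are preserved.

Check Room, DName → Admit: no single fragment contains all of {Room, Admit, DName}, and the restricted closure of {Room, DName} across the fragments never reaches {Admit}.
Ward → PName is preserved.
PName → Admit, Ward is preserved.
PName, DName → Room, Admit is preserved.
Admit → PName, Ward is preserved.
Admit, Ward → Room, DName is preserved.

Room, DName → Admit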